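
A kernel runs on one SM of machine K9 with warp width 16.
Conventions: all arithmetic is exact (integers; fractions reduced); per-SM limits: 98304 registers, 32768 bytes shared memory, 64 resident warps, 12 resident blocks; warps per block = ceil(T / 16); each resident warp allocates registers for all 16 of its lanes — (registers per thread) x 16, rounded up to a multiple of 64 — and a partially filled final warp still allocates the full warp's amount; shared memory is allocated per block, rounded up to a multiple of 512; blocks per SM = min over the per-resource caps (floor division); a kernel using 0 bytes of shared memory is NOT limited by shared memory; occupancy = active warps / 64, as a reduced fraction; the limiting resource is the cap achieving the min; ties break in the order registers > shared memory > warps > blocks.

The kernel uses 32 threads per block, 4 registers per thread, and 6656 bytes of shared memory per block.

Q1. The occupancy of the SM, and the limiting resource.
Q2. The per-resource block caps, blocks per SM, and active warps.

Answer: occupancy 1/8, limited by shared memory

registers: 768 blocks
shared memory: 4 blocks
warps: 32 blocks
blocks: 12 blocks

Answer: 4 blocks, 8 active warps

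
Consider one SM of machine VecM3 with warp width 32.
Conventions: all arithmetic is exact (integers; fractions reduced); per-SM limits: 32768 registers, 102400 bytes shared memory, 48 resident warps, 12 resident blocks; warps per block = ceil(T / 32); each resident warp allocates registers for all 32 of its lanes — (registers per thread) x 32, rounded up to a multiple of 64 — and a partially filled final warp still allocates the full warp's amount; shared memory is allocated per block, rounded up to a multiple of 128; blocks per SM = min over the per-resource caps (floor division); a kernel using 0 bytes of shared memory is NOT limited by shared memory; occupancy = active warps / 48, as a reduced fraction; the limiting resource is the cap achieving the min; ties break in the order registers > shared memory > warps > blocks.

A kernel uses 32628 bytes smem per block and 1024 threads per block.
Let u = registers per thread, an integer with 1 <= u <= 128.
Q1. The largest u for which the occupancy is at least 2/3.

Answer: u = 32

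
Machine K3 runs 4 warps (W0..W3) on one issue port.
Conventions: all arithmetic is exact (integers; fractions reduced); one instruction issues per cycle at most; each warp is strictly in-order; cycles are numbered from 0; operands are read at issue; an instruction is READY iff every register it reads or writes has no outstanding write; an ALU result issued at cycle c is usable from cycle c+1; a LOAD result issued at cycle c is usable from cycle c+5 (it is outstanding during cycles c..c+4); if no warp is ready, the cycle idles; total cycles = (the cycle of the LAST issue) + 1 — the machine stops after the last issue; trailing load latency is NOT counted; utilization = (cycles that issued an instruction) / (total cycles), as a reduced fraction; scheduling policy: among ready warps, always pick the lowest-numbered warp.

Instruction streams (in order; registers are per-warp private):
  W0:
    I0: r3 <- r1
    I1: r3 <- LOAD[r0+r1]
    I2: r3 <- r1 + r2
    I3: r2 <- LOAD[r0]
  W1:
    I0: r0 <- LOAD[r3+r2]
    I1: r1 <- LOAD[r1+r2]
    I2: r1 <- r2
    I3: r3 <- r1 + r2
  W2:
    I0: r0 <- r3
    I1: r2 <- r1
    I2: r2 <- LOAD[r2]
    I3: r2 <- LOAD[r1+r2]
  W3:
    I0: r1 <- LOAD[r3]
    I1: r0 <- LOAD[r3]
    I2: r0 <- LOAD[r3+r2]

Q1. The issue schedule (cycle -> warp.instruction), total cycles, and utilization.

cycle 0: W0.I0
cycle 1: W0.I1
cycle 2: W1.I0
cycle 3: W1.I1
cycle 4: W2.I0
cycle 5: W2.I1
cycle 6: W0.I2
cycle 7: W0.I3
cycle 8: W1.I2
cycle 9: W1.I3
cycle 10: W2.I2
cycle 11: W3.I0
cycle 12: W3.I1
cycle 13: idle
cycle 14: idle
cycle 15: W2.I3
cycle 16: idle
cycle 17: W3.I2

Answer: 18 cycles, utilization 5/6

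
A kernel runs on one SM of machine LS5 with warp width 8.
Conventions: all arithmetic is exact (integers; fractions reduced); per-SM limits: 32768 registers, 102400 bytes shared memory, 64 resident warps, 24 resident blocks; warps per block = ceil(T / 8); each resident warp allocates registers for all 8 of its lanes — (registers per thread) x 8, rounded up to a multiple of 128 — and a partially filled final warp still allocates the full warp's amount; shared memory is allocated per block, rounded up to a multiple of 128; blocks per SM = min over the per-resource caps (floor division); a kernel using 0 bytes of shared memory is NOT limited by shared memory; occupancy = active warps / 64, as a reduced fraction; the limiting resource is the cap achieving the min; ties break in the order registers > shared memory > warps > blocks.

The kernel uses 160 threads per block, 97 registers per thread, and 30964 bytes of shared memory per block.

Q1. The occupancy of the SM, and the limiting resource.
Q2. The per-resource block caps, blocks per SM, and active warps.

Answer: occupancy 5/16, limited by registers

registers: 1 block
shared memory: 3 blocks
warps: 3 blocks
blocks: 24 blocks

Answer: 1 block, 20 active warps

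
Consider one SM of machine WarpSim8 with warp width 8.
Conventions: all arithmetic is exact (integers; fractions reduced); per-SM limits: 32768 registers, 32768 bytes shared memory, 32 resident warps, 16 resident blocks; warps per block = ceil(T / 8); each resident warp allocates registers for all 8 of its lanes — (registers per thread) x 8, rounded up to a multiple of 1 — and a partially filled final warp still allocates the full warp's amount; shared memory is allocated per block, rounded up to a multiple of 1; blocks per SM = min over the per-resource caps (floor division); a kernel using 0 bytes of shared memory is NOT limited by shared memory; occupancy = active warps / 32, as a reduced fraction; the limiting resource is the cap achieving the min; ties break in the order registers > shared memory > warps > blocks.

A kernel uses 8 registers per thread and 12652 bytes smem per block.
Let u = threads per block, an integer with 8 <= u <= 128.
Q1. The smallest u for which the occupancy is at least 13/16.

Answer: u = 97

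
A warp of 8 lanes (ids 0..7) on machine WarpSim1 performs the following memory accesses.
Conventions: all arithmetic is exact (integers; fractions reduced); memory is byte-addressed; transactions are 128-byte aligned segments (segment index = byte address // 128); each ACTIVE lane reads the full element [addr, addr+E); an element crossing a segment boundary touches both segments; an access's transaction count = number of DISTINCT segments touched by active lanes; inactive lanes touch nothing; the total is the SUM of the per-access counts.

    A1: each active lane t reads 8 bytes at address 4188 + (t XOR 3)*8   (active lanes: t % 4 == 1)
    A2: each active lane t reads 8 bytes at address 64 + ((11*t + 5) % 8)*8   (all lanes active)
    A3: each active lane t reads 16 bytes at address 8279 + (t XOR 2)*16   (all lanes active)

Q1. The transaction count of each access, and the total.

A1: 2 transactions
A2: 1 transaction
A3: 2 transactions

Answer: 2,1,2; total 5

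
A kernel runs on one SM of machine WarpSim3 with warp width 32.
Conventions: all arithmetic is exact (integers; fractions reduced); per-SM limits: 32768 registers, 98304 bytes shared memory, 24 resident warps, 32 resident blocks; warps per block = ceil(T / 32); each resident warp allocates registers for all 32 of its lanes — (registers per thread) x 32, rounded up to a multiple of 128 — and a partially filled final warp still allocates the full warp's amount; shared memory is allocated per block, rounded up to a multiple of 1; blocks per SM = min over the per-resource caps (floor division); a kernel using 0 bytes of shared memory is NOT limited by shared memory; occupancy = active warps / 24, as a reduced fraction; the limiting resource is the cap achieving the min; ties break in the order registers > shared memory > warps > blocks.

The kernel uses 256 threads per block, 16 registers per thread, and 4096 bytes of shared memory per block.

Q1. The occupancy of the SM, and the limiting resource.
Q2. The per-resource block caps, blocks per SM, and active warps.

Answer: occupancy 1, limited by warps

registers: 8 blocks
shared memory: 24 blocks
warps: 3 blocks
blocks: 32 blocks

Answer: 3 blocks, 24 active warps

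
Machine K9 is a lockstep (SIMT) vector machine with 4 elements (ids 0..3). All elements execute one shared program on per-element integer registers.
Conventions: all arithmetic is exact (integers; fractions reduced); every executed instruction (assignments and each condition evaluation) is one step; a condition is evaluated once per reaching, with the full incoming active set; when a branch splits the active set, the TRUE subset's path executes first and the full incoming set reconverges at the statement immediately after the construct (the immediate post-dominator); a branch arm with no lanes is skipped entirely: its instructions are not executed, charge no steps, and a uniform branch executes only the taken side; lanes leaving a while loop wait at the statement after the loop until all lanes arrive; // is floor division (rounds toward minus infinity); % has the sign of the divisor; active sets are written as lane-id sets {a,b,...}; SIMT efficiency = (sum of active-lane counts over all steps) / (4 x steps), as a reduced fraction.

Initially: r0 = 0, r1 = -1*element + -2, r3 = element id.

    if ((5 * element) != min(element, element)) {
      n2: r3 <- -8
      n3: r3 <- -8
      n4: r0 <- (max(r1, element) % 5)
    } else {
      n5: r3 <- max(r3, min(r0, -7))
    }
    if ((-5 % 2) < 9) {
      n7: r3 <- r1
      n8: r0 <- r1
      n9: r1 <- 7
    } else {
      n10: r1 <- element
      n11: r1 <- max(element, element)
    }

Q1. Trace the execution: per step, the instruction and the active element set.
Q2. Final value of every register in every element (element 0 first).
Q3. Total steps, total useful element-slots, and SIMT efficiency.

step 0: eval ((5 * element) != min(element, element)) {0,1,2,3}
step 1: r3 <- -8                     {1,2,3}
step 2: r3 <- -8                     {1,2,3}
step 3: r0 <- (max(r1, element) % 5) {1,2,3}
step 4: r3 <- max(r3, min(r0, -7))   {0}
step 5: eval ((-5 % 2) < 9)          {0,1,2,3}
step 6: r3 <- r1                     {0,1,2,3}
step 7: r0 <- r1                     {0,1,2,3}
step 8: r1 <- 7                      {0,1,2,3}

Answer: 9 steps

r0: -2,-3,-4,-5
r1: 7,7,7,7
r3: -2,-3,-4,-5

steps = 9; useful = 30; efficiency = 30/36 = 5/6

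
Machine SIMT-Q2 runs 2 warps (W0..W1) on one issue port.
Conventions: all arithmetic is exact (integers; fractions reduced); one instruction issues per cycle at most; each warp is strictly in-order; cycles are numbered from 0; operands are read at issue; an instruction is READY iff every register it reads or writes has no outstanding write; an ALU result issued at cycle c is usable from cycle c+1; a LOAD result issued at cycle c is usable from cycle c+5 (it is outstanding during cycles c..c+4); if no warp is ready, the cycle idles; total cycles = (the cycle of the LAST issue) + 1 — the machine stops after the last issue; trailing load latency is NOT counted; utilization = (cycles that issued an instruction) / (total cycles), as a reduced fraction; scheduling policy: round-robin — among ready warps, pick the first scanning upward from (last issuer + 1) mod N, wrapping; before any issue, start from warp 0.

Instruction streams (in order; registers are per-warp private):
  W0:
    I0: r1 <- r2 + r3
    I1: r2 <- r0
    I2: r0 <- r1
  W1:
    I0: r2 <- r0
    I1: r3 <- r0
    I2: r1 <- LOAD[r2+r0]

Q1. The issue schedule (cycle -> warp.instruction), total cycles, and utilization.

cycle 0: W0.I0
cycle 1: W1.I0
cycle 2: W0.I1
cycle 3: W1.I1
cycle 4: W0.I2
cycle 5: W1.I2

Answer: 6 cycles, utilization 1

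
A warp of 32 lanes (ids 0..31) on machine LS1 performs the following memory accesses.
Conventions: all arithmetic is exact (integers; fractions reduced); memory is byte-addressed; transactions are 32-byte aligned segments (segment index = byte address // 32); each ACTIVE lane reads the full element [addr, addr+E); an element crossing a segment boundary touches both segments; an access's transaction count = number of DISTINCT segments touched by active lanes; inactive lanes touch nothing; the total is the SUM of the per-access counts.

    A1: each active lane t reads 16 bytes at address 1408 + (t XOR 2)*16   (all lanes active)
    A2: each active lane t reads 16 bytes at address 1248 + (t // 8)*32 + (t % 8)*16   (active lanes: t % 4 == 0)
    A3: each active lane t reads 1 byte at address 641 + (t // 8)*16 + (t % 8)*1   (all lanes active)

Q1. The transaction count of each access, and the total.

A1: 16 transactions
A2: 6 transactions
A3: 2 transactions

Answer: 16,6,2; total 24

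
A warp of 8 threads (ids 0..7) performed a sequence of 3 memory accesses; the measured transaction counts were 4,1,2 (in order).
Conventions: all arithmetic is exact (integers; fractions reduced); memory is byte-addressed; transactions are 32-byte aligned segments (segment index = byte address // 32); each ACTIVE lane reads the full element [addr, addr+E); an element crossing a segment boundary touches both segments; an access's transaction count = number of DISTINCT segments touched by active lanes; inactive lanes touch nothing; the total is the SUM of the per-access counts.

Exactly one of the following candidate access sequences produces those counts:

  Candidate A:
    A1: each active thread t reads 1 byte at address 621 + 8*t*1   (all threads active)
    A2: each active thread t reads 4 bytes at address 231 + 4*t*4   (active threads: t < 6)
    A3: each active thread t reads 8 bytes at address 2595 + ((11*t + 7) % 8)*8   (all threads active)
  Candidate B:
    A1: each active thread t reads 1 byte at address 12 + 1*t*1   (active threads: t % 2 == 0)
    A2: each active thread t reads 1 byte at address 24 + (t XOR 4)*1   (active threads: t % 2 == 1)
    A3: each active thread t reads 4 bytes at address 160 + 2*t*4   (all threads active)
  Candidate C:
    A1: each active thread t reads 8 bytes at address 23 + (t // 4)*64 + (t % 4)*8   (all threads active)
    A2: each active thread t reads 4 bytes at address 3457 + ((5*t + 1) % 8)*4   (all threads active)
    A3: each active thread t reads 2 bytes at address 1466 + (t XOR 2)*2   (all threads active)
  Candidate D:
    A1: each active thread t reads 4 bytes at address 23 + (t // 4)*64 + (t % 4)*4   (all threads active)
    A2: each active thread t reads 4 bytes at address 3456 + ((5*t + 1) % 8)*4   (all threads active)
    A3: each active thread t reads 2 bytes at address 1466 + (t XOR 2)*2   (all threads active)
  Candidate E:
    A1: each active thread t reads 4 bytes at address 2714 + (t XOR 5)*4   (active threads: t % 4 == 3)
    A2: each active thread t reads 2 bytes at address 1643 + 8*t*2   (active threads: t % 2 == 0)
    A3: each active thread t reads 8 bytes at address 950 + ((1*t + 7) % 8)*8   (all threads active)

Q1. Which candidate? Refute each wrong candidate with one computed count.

A: A1 gives 3 transactions, not 4
B: A1 gives 1 transaction, not 4
C: A2 gives 2 transactions, not 1
E: A1 gives 1 transaction, not 4
D: all counts match (4,1,2)

Answer: D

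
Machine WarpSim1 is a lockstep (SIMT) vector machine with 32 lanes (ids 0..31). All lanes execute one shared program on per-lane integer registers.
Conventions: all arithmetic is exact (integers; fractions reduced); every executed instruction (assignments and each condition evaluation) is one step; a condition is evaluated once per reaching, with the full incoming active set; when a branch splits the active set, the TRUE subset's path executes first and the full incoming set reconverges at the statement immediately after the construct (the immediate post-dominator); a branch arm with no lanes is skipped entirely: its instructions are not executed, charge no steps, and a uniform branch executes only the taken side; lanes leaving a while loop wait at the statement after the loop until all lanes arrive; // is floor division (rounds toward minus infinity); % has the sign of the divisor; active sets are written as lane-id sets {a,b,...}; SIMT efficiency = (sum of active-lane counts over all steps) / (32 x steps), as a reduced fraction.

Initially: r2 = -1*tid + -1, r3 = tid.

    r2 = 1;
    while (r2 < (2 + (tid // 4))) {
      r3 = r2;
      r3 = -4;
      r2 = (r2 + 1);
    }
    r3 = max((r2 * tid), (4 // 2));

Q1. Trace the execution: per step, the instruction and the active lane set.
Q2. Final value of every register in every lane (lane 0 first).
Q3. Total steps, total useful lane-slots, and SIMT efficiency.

step 0: r2 <- 1                      {0,1,2,3,4,5,6,7,8,9,10,11,12,13,14,15,16,17,18,19,20,21,22,23,24,25,26,27,28,29,30,31}
step 1: eval (r2 < (2 + (tid // 4))) {0,1,2,3,4,5,6,7,8,9,10,11,12,13,14,15,16,17,18,19,20,21,22,23,24,25,26,27,28,29,30,31}
step 2: r3 <- r2                     {0,1,2,3,4,5,6,7,8,9,10,11,12,13,14,15,16,17,18,19,20,21,22,23,24,25,26,27,28,29,30,31}
step 3: r3 <- -4                     {0,1,2,3,4,5,6,7,8,9,10,11,12,13,14,15,16,17,18,19,20,21,22,23,24,25,26,27,28,29,30,31}
step 4: r2 <- (r2 + 1)               {0,1,2,3,4,5,6,7,8,9,10,11,12,13,14,15,16,17,18,19,20,21,22,23,24,25,26,27,28,29,30,31}
step 5: eval (r2 < (2 + (tid // 4))) {0,1,2,3,4,5,6,7,8,9,10,11,12,13,14,15,16,17,18,19,20,21,22,23,24,25,26,27,28,29,30,31}
step 6: r3 <- r2                     {4,5,6,7,8,9,10,11,12,13,14,15,16,17,18,19,20,21,22,23,24,25,26,27,28,29,30,31}
step 7: r3 <- -4                     {4,5,6,7,8,9,10,11,12,13,14,15,16,17,18,19,20,21,22,23,24,25,26,27,28,29,30,31}
step 8: r2 <- (r2 + 1)               {4,5,6,7,8,9,10,11,12,13,14,15,16,17,18,19,20,21,22,23,24,25,26,27,28,29,30,31}
step 9: eval (r2 < (2 + (tid // 4))) {4,5,6,7,8,9,10,11,12,13,14,15,16,17,18,19,20,21,22,23,24,25,26,27,28,29,30,31}
step 10: r3 <- r2                     {8,9,10,11,12,13,14,15,16,17,18,19,20,21,22,23,24,25,26,27,28,29,30,31}
step 11: r3 <- -4                     {8,9,10,11,12,13,14,15,16,17,18,19,20,21,22,23,24,25,26,27,28,29,30,31}
step 12: r2 <- (r2 + 1)               {8,9,10,11,12,13,14,15,16,17,18,19,20,21,22,23,24,25,26,27,28,29,30,31}
step 13: eval (r2 < (2 + (tid // 4))) {8,9,10,11,12,13,14,15,16,17,18,19,20,21,22,23,24,25,26,27,28,29,30,31}
step 14: r3 <- r2                     {12,13,14,15,16,17,18,19,20,21,22,23,24,25,26,27,28,29,30,31}
step 15: r3 <- -4                     {12,13,14,15,16,17,18,19,20,21,22,23,24,25,26,27,28,29,30,31}
step 16: r2 <- (r2 + 1)               {12,13,14,15,16,17,18,19,20,21,22,23,24,25,26,27,28,29,30,31}
step 17: eval (r2 < (2 + (tid // 4))) {12,13,14,15,16,17,18,19,20,21,22,23,24,25,26,27,28,29,30,31}
step 18: r3 <- r2                     {16,17,18,19,20,21,22,23,24,25,26,27,28,29,30,31}
step 19: r3 <- -4                     {16,17,18,19,20,21,22,23,24,25,26,27,28,29,30,31}
step 20: r2 <- (r2 + 1)               {16,17,18,19,20,21,22,23,24,25,26,27,28,29,30,31}
step 21: eval (r2 < (2 + (tid // 4))) {16,17,18,19,20,21,22,23,24,25,26,27,28,29,30,31}
step 22: r3 <- r2                     {20,21,22,23,24,25,26,27,28,29,30,31}
step 23: r3 <- -4                     {20,21,22,23,24,25,26,27,28,29,30,31}
step 24: r2 <- (r2 + 1)               {20,21,22,23,24,25,26,27,28,29,30,31}
step 25: eval (r2 < (2 + (tid // 4))) {20,21,22,23,24,25,26,27,28,29,30,31}
step 26: r3 <- r2                     {24,25,26,27,28,29,30,31}
step 27: r3 <- -4                     {24,25,26,27,28,29,30,31}
step 28: r2 <- (r2 + 1)               {24,25,26,27,28,29,30,31}
step 29: eval (r2 < (2 + (tid // 4))) {24,25,26,27,28,29,30,31}
step 30: r3 <- r2                     {28,29,30,31}
step 31: r3 <- -4                     {28,29,30,31}
step 32: r2 <- (r2 + 1)               {28,29,30,31}
step 33: eval (r2 < (2 + (tid // 4))) {28,29,30,31}
step 34: r3 <- max((r2 * tid), (4 // 2)) {0,1,2,3,4,5,6,7,8,9,10,11,12,13,14,15,16,17,18,19,20,21,22,23,24,25,26,27,28,29,30,31}

Answer: 35 steps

r2: 2,2,2,2,3,3,3,3,4,4,4,4,5,5,5,5,6,6,6,6,7,7,7,7,8,8,8,8,9,9,9,9
r3: 2,2,4,6,12,15,18,21,32,36,40,44,60,65,70,75,96,102,108,114,140,147,154,161,192,200,208,216,252,261,270,279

steps = 35; useful = 672; efficiency = 672/1120 = 3/5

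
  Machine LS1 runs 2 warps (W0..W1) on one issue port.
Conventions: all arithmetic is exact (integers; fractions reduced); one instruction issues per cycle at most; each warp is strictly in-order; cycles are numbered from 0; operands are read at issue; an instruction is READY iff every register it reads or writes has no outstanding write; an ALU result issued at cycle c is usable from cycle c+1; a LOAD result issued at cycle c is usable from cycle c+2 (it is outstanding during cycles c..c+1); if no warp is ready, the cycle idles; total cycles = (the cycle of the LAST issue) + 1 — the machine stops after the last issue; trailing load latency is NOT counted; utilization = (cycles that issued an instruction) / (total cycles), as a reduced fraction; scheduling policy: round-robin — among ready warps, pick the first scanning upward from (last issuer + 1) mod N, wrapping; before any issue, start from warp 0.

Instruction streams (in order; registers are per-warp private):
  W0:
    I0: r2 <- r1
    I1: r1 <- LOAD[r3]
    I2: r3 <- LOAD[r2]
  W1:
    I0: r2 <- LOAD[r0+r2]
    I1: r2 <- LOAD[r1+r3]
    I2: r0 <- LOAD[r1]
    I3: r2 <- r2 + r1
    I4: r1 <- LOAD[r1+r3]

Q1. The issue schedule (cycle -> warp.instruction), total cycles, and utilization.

cycle 0: W0.I0
cycle 1: W1.I0
cycle 2: W0.I1
cycle 3: W1.I1
cycle 4: W0.I2
cycle 5: W1.I2
cycle 6: W1.I3
cycle 7: W1.I4

Answer: 8 cycles, utilization 1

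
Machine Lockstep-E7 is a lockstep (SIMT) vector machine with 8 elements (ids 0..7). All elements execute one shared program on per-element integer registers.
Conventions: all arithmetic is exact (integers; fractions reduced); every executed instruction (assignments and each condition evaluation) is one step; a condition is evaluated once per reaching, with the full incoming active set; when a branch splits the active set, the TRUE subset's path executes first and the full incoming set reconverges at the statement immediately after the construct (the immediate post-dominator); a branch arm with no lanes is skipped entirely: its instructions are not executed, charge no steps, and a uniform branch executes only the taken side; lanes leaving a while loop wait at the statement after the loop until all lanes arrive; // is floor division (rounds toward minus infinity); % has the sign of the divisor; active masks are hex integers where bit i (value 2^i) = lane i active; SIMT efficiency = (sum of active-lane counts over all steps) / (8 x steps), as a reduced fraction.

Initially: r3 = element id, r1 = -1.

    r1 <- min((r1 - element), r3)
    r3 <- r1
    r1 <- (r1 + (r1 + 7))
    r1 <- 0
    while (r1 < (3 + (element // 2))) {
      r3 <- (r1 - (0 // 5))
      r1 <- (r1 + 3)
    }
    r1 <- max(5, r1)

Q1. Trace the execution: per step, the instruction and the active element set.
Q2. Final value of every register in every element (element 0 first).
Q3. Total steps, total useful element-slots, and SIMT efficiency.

step 0: r1 <- min((r1 - element), r3) 0xff
step 1: r3 <- r1                     0xff
step 2: r1 <- (r1 + (r1 + 7))        0xff
step 3: r1 <- 0                      0xff
step 4: eval (r1 < (3 + (element // 2))) 0xff
step 5: r3 <- (r1 - (0 // 5))        0xff
step 6: r1 <- (r1 + 3)               0xff
step 7: eval (r1 < (3 + (element // 2))) 0xff
step 8: r3 <- (r1 - (0 // 5))        0xfc
step 9: r1 <- (r1 + 3)               0xfc
step 10: eval (r1 < (3 + (element // 2))) 0xfc
step 11: r1 <- max(5, r1)             0xff

Answer: 12 steps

r3: 0,0,3,3,3,3,3,3
r1: 5,5,6,6,6,6,6,6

steps = 12; useful = 90; efficiency = 90/96 = 15/16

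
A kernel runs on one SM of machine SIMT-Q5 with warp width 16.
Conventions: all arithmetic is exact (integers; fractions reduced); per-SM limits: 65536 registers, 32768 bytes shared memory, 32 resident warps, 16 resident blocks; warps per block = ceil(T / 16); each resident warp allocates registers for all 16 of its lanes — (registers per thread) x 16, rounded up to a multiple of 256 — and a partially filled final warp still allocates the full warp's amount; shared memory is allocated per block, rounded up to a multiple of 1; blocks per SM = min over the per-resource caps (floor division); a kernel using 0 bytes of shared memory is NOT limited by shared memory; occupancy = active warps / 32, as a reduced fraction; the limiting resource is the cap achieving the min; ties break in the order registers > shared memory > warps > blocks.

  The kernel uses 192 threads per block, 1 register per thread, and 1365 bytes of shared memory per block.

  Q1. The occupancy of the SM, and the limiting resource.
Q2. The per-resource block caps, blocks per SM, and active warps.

Answer: occupancy 3/4, limited by warps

registers: 21 blocks
shared memory: 24 blocks
warps: 2 blocks
blocks: 16 blocks

Answer: 2 blocks, 24 active warps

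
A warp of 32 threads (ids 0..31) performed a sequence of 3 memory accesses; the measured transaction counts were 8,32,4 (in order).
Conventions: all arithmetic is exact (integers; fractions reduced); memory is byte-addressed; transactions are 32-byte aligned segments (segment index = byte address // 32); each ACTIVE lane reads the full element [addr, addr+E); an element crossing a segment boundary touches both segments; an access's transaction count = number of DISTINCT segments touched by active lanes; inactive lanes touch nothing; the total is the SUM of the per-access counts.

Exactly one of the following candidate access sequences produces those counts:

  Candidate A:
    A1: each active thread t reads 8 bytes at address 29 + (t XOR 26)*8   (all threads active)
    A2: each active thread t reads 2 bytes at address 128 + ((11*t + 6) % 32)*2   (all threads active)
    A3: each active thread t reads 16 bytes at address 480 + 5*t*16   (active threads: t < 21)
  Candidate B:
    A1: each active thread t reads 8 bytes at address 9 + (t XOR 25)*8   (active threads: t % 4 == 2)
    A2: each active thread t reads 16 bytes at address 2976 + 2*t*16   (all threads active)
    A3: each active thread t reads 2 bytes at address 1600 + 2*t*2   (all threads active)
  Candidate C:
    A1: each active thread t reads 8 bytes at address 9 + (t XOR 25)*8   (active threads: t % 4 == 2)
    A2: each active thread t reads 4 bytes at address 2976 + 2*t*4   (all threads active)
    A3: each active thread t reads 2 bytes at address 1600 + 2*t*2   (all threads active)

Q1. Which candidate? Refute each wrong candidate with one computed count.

A: A1 gives 9 transactions, not 8
C: A2 gives 8 transactions, not 32
B: all counts match (8,32,4)

Answer: B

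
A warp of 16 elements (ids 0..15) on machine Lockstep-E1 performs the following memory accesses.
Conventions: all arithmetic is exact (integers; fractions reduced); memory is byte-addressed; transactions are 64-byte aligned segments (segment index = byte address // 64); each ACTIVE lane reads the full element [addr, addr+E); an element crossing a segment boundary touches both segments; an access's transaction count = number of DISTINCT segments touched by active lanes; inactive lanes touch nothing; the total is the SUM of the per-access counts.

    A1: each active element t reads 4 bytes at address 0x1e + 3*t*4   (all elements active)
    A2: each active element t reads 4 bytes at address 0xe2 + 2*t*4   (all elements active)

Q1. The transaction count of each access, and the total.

A1: 4 transactions
A2: 3 transactions

Answer: 4,3; total 7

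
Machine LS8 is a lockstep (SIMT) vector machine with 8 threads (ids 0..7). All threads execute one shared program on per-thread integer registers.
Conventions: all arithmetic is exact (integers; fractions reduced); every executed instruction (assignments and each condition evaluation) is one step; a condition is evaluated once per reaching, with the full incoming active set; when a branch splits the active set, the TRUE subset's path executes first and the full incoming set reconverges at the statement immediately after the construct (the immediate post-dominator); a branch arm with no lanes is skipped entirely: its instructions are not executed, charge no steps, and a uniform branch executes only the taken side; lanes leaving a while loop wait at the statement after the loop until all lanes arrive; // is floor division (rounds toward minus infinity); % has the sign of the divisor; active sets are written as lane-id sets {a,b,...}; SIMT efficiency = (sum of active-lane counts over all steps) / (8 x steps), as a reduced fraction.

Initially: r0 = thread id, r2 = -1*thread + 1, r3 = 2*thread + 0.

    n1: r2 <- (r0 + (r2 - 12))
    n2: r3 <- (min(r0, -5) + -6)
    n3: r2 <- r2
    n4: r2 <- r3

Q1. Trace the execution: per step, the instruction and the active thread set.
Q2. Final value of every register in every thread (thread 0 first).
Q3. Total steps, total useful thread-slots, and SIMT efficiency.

step 0: r2 <- (r0 + (r2 - 12))       {0,1,2,3,4,5,6,7}
step 1: r3 <- (min(r0, -5) + -6)     {0,1,2,3,4,5,6,7}
step 2: r2 <- r2                     {0,1,2,3,4,5,6,7}
step 3: r2 <- r3                     {0,1,2,3,4,5,6,7}

Answer: 4 steps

r0: 0,1,2,3,4,5,6,7
r2: -11,-11,-11,-11,-11,-11,-11,-11
r3: -11,-11,-11,-11,-11,-11,-11,-11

steps = 4; useful = 32; efficiency = 32/32 = 1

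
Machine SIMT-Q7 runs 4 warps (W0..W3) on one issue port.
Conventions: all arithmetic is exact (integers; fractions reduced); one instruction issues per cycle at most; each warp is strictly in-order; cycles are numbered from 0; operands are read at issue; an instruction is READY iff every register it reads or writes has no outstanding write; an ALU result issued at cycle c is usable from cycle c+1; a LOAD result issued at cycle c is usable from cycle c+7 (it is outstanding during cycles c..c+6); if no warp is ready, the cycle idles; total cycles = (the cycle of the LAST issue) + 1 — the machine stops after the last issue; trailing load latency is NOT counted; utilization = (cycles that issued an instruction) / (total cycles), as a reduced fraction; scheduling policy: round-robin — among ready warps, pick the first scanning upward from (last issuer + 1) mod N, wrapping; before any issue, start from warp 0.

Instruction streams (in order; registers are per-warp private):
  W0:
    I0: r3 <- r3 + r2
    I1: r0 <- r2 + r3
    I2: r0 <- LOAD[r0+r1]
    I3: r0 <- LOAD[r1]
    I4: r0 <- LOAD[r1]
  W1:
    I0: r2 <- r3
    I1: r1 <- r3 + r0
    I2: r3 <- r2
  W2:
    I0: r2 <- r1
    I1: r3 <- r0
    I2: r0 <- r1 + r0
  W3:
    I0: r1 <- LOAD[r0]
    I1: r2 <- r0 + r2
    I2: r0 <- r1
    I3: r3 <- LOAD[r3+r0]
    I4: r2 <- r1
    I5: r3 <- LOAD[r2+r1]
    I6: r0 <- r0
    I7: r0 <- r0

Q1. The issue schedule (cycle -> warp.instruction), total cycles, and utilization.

cycle 0: W0.I0
cycle 1: W1.I0
cycle 2: W2.I0
cycle 3: W3.I0
cycle 4: W0.I1
cycle 5: W1.I1
cycle 6: W2.I1
cycle 7: W3.I1
cycle 8: W0.I2
cycle 9: W1.I2
cycle 10: W2.I2
cycle 11: W3.I2
cycle 12: W3.I3
cycle 13: W3.I4
cycle 14: idle
cycle 15: W0.I3
cycle 16: idle
cycle 17: idle
cycle 18: idle
cycle 19: W3.I5
cycle 20: W3.I6
cycle 21: W3.I7
cycle 22: W0.I4

Answer: 23 cycles, utilization 19/23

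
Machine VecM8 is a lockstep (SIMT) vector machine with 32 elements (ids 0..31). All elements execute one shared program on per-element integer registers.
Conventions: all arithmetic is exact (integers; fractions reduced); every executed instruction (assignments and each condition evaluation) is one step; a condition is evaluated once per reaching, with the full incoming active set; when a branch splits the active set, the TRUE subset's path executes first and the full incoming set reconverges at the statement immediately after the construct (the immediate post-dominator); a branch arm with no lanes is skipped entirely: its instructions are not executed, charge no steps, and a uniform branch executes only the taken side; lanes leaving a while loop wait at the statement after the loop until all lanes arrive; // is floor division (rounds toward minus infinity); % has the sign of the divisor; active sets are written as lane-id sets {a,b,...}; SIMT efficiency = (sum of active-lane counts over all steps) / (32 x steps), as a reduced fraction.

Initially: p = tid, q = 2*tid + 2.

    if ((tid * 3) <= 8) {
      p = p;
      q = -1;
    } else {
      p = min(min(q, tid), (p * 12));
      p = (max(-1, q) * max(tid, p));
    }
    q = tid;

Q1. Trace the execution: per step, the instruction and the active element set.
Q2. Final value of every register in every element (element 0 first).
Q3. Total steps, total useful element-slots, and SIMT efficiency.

step 0: eval ((tid * 3) <= 8)        {0,1,2,3,4,5,6,7,8,9,10,11,12,13,14,15,16,17,18,19,20,21,22,23,24,25,26,27,28,29,30,31}
step 1: p <- p                       {0,1,2}
step 2: q <- -1                      {0,1,2}
step 3: p <- min(min(q, tid), (p * 12)) {3,4,5,6,7,8,9,10,11,12,13,14,15,16,17,18,19,20,21,22,23,24,25,26,27,28,29,30,31}
step 4: p <- (max(-1, q) * max(tid, p)) {3,4,5,6,7,8,9,10,11,12,13,14,15,16,17,18,19,20,21,22,23,24,25,26,27,28,29,30,31}
step 5: q <- tid                     {0,1,2,3,4,5,6,7,8,9,10,11,12,13,14,15,16,17,18,19,20,21,22,23,24,25,26,27,28,29,30,31}

Answer: 6 steps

p: 0,1,2,24,40,60,84,112,144,180,220,264,312,364,420,480,544,612,684,760,840,924,1012,1104,1200,1300,1404,1512,1624,1740,1860,1984
q: 0,1,2,3,4,5,6,7,8,9,10,11,12,13,14,15,16,17,18,19,20,21,22,23,24,25,26,27,28,29,30,31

steps = 6; useful = 128; efficiency = 128/192 = 2/3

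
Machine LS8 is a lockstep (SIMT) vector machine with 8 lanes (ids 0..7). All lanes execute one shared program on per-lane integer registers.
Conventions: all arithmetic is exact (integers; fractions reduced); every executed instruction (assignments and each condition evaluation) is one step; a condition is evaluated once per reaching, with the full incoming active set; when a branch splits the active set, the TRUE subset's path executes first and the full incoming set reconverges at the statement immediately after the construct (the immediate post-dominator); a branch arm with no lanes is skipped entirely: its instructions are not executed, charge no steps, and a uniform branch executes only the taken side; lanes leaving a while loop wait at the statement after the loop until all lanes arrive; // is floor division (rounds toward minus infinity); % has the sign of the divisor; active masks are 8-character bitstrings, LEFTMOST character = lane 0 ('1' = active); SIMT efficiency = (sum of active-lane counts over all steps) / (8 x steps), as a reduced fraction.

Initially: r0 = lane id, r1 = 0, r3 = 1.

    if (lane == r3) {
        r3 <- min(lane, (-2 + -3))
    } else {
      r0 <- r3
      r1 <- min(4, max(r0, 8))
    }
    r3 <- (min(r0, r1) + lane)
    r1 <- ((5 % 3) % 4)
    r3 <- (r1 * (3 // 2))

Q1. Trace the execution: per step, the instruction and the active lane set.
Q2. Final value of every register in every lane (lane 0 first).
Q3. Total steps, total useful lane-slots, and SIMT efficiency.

step 0: eval (lane == r3)            11111111
step 1: r3 <- min(lane, (-2 + -3))   01000000
step 2: r0 <- r3                     10111111
step 3: r1 <- min(4, max(r0, 8))     10111111
step 4: r3 <- (min(r0, r1) + lane)   11111111
step 5: r1 <- ((5 % 3) % 4)          11111111
step 6: r3 <- (r1 * (3 // 2))        11111111

Answer: 7 steps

r0: 1,1,1,1,1,1,1,1
r1: 2,2,2,2,2,2,2,2
r3: 2,2,2,2,2,2,2,2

steps = 7; useful = 47; efficiency = 47/56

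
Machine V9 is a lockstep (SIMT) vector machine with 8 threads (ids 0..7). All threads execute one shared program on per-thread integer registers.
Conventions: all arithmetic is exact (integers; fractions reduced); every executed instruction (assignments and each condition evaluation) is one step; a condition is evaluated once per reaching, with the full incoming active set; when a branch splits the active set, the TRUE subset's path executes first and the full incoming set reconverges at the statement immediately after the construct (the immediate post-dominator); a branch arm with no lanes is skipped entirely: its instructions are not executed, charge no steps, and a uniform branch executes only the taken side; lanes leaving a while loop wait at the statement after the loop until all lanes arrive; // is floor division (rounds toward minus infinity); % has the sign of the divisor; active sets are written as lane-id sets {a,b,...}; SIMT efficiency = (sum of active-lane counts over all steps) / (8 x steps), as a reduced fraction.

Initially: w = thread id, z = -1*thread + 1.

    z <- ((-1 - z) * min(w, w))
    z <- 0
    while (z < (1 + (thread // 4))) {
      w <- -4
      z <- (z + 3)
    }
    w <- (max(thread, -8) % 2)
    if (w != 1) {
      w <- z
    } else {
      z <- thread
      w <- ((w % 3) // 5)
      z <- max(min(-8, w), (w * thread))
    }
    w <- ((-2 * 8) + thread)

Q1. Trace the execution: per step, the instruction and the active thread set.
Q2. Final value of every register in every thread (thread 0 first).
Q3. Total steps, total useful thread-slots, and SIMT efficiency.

step 0: z <- ((-1 - z) * min(w, w))  {0,1,2,3,4,5,6,7}
step 1: z <- 0                       {0,1,2,3,4,5,6,7}
step 2: eval (z < (1 + (thread // 4))) {0,1,2,3,4,5,6,7}
step 3: w <- -4                      {0,1,2,3,4,5,6,7}
step 4: z <- (z + 3)                 {0,1,2,3,4,5,6,7}
step 5: eval (z < (1 + (thread // 4))) {0,1,2,3,4,5,6,7}
step 6: w <- (max(thread, -8) % 2)   {0,1,2,3,4,5,6,7}
step 7: eval (w != 1)                {0,1,2,3,4,5,6,7}
step 8: w <- z                       {0,2,4,6}
step 9: z <- thread                  {1,3,5,7}
step 10: w <- ((w % 3) // 5)          {1,3,5,7}
step 11: z <- max(min(-8, w), (w * thread)) {1,3,5,7}
step 12: w <- ((-2 * 8) + thread)     {0,1,2,3,4,5,6,7}

Answer: 13 steps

w: -16,-15,-14,-13,-12,-11,-10,-9
z: 3,0,3,0,3,0,3,0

steps = 13; useful = 88; efficiency = 88/104 = 11/13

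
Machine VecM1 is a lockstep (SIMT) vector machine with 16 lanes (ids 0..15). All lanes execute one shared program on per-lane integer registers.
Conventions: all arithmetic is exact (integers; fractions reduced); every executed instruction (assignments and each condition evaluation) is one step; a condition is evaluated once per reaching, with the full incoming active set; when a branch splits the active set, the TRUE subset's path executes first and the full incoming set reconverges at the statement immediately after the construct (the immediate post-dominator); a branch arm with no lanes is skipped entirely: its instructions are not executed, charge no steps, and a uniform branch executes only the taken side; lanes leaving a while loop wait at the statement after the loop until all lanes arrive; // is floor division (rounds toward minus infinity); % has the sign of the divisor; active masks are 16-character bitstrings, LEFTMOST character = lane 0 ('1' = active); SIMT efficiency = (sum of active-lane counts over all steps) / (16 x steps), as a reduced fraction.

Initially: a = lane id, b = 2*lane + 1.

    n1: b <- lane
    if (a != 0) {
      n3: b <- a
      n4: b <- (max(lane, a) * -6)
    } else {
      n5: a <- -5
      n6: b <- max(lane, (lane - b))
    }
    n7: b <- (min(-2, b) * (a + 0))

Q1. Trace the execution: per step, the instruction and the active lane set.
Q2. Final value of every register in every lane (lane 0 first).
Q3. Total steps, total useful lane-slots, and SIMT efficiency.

step 0: b <- lane                    1111111111111111
step 1: eval (a != 0)                1111111111111111
step 2: b <- a                       0111111111111111
step 3: b <- (max(lane, a) * -6)     0111111111111111
step 4: a <- -5                      1000000000000000
step 5: b <- max(lane, (lane - b))   1000000000000000
step 6: b <- (min(-2, b) * (a + 0))  1111111111111111

Answer: 7 steps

a: -5,1,2,3,4,5,6,7,8,9,10,11,12,13,14,15
b: 10,-6,-24,-54,-96,-150,-216,-294,-384,-486,-600,-726,-864,-1014,-1176,-1350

steps = 7; useful = 80; efficiency = 80/112 = 5/7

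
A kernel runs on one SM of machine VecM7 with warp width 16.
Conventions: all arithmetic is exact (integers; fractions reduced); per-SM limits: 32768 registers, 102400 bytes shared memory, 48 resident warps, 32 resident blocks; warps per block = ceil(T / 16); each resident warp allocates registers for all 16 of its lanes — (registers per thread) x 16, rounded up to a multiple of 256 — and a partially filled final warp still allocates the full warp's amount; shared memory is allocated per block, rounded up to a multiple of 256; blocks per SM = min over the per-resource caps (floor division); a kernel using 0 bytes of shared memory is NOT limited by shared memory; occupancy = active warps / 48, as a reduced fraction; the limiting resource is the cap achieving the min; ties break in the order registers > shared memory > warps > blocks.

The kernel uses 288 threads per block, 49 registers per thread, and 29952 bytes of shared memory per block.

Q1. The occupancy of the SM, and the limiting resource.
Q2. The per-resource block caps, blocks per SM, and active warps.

Answer: occupancy 3/8, limited by registers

registers: 1 block
shared memory: 3 blocks
warps: 2 blocks
blocks: 32 blocks

Answer: 1 block, 18 active warps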